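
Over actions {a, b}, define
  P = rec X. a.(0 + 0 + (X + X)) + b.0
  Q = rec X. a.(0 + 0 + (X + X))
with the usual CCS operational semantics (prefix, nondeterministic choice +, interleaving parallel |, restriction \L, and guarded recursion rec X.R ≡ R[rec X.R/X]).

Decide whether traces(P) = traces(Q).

traces(P) ≠ traces(Q) — witness ⟨b⟩

LTS(P): 3 reachable states
  m0 = rec X. a.(0 + 0 + (X + X)) + b.0 → =a=> m1, =b=> m2
  m1 = 0 + 0 + ((rec X. a.(0 + 0 + (X + X)) + b.0) + (rec X. a.(0 + 0 + (X + X)) + b.0)) → =a=> m1, =b=> m2
  m2 = 0 → ·
LTS(Q): 2 reachable states
  n0 = rec X. a.(0 + 0 + (X + X)) → =a=> n1
  n1 = 0 + 0 + ((rec X. a.(0 + 0 + (X + X))) + (rec X. a.(0 + 0 + (X + X)))) → =a=> n1
Run σ = ⟨b⟩ on P: start {m0}
  after b @ step 1: {m2}
  ✓ P
Run σ = ⟨b⟩ on Q: start {n0}
  after b @ step 1: ∅ (Q stuck)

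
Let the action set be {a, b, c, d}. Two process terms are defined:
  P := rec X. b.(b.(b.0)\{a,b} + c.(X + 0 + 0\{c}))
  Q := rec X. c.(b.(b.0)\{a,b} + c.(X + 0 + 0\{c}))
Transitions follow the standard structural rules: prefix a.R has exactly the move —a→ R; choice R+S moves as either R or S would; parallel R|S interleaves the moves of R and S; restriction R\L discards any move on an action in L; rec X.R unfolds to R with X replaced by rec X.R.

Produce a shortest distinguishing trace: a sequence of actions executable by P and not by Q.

b

LTS(P): 4 reachable states
  s0 = rec X. b.(b.(b.0)\{a,b} + c.(X + 0 + 0\{c})) has moves —b→ s1
  s1 = b.(b.0)\{a,b} + c.((rec X. b.(b.(b.0)\{a,b} + c.(X + 0 + 0\{c}))) + 0 + 0\{c}) has moves —b→ s2, —c→ s3
  s2 = (b.0)\{a,b} has moves (no moves)
  s3 = (rec X. b.(b.(b.0)\{a,b} + c.(X + 0 + 0\{c}))) + 0 + 0\{c} has moves —b→ s1
LTS(Q): 4 reachable states
  t0 = rec X. c.(b.(b.0)\{a,b} + c.(X + 0 + 0\{c})) has moves —c→ t1
  t1 = b.(b.0)\{a,b} + c.((rec X. c.(b.(b.0)\{a,b} + c.(X + 0 + 0\{c}))) + 0 + 0\{c}) has moves —b→ t2, —c→ t3
  t2 = (b.0)\{a,b} has moves (no moves)
  t3 = (rec X. c.(b.(b.0)\{a,b} + c.(X + 0 + 0\{c}))) + 0 + 0\{c} has moves —c→ t1
Trace ⟨b⟩ through P, begin at {s0}:
  step 1 (b): {s1}
  P completes σ.
Trace ⟨b⟩ through Q, begin at {t0}:
  step 1 (b): no successor for Q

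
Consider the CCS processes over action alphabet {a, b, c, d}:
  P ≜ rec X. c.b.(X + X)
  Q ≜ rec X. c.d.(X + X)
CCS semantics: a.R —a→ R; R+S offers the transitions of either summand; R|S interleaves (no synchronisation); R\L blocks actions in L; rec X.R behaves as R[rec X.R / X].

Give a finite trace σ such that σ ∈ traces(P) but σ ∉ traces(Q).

cb

LTS(P): 3 reachable states
  m0 = rec X. c.b.(X + X) ⊢ =c=> m1
  m1 = b.((rec X. c.b.(X + X)) + (rec X. c.b.(X + X))) ⊢ =b=> m2
  m2 = (rec X. c.b.(X + X)) + (rec X. c.b.(X + X)) ⊢ =c=> m1
LTS(Q): 3 reachable states
  n0 = rec X. c.d.(X + X) ⊢ =c=> n1
  n1 = d.((rec X. c.d.(X + X)) + (rec X. c.d.(X + X))) ⊢ =d=> n2
  n2 = (rec X. c.d.(X + X)) + (rec X. c.d.(X + X)) ⊢ =c=> n1
Run σ = ⟨cb⟩ on P: start {m0}
  [1] c ⇒ {m1}
  [2] b ⇒ {m2}
  ✓ P
Run σ = ⟨cb⟩ on Q: start {n0}
  [1] c ⇒ {n1}
  [2] b ⇒ ∅  — Q cannot continue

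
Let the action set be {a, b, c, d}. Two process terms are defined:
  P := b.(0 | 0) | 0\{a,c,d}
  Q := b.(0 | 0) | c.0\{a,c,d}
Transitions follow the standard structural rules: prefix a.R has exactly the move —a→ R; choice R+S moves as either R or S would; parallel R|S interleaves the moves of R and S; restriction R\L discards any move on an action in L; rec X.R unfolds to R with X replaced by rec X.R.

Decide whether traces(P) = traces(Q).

traces(P) ≠ traces(Q) — witness ⟨c⟩

LTS(P): 2 reachable states
  u0 = b.(0 | 0) | 0\{a,c,d} :: --b--▸ u1
  u1 = 0 | 0 | 0\{a,c,d} :: ·
LTS(Q): 4 reachable states
  v0 = b.(0 | 0) | c.0\{a,c,d} :: --b--▸ v1, --c--▸ v2
  v1 = 0 | 0 | c.0\{a,c,d} :: --c--▸ v3
  v2 = b.(0 | 0) | 0\{a,c,d} :: --b--▸ v3
  v3 = 0 | 0 | 0\{a,c,d} :: ·
Run σ = ⟨c⟩ on Q: start {v0}
  after c @ step 1: {v2}
  — Q admits the full trace.
Run σ = ⟨c⟩ on P: start {u0}
  after c @ step 1: ∅ (P stuck)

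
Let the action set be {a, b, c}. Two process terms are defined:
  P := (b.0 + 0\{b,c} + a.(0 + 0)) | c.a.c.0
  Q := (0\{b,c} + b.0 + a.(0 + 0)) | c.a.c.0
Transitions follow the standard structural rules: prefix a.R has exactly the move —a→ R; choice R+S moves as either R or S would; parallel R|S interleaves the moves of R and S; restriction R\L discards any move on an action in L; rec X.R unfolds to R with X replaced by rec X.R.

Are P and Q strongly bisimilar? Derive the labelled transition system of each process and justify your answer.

Reachable graph of P (12 states):
  s0 = (b.0 + 0\{b,c} + a.(0 + 0)) | c.a.c.0 | -a-> s1, -b-> s2, -c-> s3
  s1 = (0 + 0) | c.a.c.0 | -c-> s4
  s2 = 0 | c.a.c.0 | -c-> s5
  s3 = (b.0 + 0\{b,c} + a.(0 + 0)) | a.c.0 | -a-> s4, -a-> s6, -b-> s5
  s4 = (0 + 0) | a.c.0 | -a-> s7
  s5 = 0 | a.c.0 | -a-> s8
  s6 = (b.0 + 0\{b,c} + a.(0 + 0)) | c.0 | -a-> s7, -b-> s8, -c-> s9
  s7 = (0 + 0) | c.0 | -c-> s10
  s8 = 0 | c.0 | -c-> s11
  s9 = (b.0 + 0\{b,c} + a.(0 + 0)) | 0 | -a-> s10, -b-> s11
  s10 = (0 + 0) | 0 | deadlocked
  s11 = 0 | 0 | deadlocked
Reachable graph of Q (12 states):
  t0 = (0\{b,c} + b.0 + a.(0 + 0)) | c.a.c.0 | -a-> t1, -b-> t2, -c-> t3
  t1 = (0 + 0) | c.a.c.0 | -c-> t4
  t2 = 0 | c.a.c.0 | -c-> t5
  t3 = (0\{b,c} + b.0 + a.(0 + 0)) | a.c.0 | -a-> t4, -a-> t6, -b-> t5
  t4 = (0 + 0) | a.c.0 | -a-> t7
  t5 = 0 | a.c.0 | -a-> t8
  t6 = (0\{b,c} + b.0 + a.(0 + 0)) | c.0 | -a-> t7, -b-> t8, -c-> t9
  t7 = (0 + 0) | c.0 | -c-> t10
  t8 = 0 | c.0 | -c-> t11
  t9 = (0\{b,c} + b.0 + a.(0 + 0)) | 0 | -a-> t10, -b-> t11
  t10 = (0 + 0) | 0 | deadlocked
  t11 = 0 | 0 | deadlocked
Bisimilarity quotient blocks:
  B0 = {s0, t0}
  B1 = {s1, s2, t1, t2}
  B2 = {s4, s5, t4, t5}
  B3 = {s7, s8, t7, t8}
  B4 = {s10, s11, t10, t11}
  B5 = {s3, t3}
  B6 = {s6, t6}
  B7 = {s9, t9}
s0 ∈ B0, t0 ∈ B0 → same block

YES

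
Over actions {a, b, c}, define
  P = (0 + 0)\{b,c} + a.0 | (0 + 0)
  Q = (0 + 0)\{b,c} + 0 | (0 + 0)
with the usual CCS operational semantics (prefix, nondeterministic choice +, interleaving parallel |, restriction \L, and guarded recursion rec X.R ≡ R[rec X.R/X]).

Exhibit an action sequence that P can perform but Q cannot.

a

Reachable graph of P (2 states):
  s0 = (0 + 0)\{b,c} + a.0 | (0 + 0) | =a=> s1
  s1 = 0 | (0 + 0) | ∅
Reachable graph of Q (1 states):
  t0 = (0 + 0)\{b,c} + 0 | (0 + 0) | ∅
Trace ⟨a⟩ through P, begin at {s0}:
  step 1 (a): {s1}
  — P admits the full trace.
Trace ⟨a⟩ through Q, begin at {t0}:
  step 1 (a): no successor for Q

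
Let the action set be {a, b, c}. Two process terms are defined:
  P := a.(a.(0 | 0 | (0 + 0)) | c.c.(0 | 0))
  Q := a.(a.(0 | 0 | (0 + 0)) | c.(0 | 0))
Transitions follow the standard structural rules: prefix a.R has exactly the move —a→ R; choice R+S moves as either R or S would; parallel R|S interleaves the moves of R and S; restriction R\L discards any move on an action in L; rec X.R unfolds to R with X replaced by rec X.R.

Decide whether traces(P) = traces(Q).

P's transition system — 7 states:
  s0 = a.(a.(0 | 0 | (0 + 0)) | c.c.(0 | 0)) ⊢ ··a··> s1
  s1 = a.(0 | 0 | (0 + 0)) | c.c.(0 | 0) ⊢ ··a··> s2, ··c··> s3
  s2 = 0 | 0 | (0 + 0) | c.c.(0 | 0) ⊢ ··c··> s4
  s3 = a.(0 | 0 | (0 + 0)) | c.(0 | 0) ⊢ ··a··> s4, ··c··> s5
  s4 = 0 | 0 | (0 + 0) | c.(0 | 0) ⊢ ··c··> s6
  s5 = a.(0 | 0 | (0 + 0)) | (0 | 0) ⊢ ··a··> s6
  s6 = 0 | 0 | (0 + 0) | (0 | 0) ⊢ deadlocked
Q's transition system — 5 states:
  t0 = a.(a.(0 | 0 | (0 + 0)) | c.(0 | 0)) ⊢ ··a··> t1
  t1 = a.(0 | 0 | (0 + 0)) | c.(0 | 0) ⊢ ··a··> t2, ··c··> t3
  t2 = 0 | 0 | (0 + 0) | c.(0 | 0) ⊢ ··c··> t4
  t3 = a.(0 | 0 | (0 + 0)) | (0 | 0) ⊢ ··a··> t4
  t4 = 0 | 0 | (0 + 0) | (0 | 0) ⊢ deadlocked
Trace ⟨acc⟩ through P, begin at {s0}:
  step 1 (a): {s1}
  step 2 (c): {s3}
  step 3 (c): {s5}
  P completes σ.
Trace ⟨acc⟩ through Q, begin at {t0}:
  step 1 (a): {t1}
  step 2 (c): {t3}
  step 3 (c): ∅ (Q stuck)

trace-distinct — witness ⟨acc⟩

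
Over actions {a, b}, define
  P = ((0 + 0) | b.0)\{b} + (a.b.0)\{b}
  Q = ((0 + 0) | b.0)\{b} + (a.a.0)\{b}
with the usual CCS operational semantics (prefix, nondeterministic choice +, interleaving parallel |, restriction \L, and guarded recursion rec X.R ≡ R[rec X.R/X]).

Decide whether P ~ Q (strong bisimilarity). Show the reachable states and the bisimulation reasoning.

Reachable graph of P (2 states):
  u0 = ((0 + 0) | b.0)\{b} + (a.b.0)\{b} ⊢ ··a··> u1
  u1 = (b.0)\{b} ⊢ deadlocked
Reachable graph of Q (3 states):
  v0 = ((0 + 0) | b.0)\{b} + (a.a.0)\{b} ⊢ ··a··> v1
  v1 = (a.0)\{b} ⊢ ··a··> v2
  v2 = 0\{b} ⊢ deadlocked
Partition-refinement fixed point:
  B0 = {u0, v1}
  B1 = {u1, v2}
  B2 = {v0}
u0 ∈ B0, v0 ∈ B2 → different blocks

not bisimilar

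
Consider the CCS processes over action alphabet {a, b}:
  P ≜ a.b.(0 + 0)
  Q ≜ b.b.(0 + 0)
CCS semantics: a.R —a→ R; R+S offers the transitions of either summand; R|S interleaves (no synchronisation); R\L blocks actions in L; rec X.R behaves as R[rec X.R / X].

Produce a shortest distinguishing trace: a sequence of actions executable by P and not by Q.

a

P's transition system — 3 states:
  s0 = a.b.(0 + 0) ⊢ -a-> s1
  s1 = b.(0 + 0) ⊢ -b-> s2
  s2 = 0 + 0 ⊢ stopped
Q's transition system — 3 states:
  t0 = b.b.(0 + 0) ⊢ -b-> t1
  t1 = b.(0 + 0) ⊢ -b-> t2
  t2 = 0 + 0 ⊢ stopped
Executing a from P (initial set {s0}):
  step 1 (a): {s1}
  — P admits the full trace.
Executing a from Q (initial set {t0}):
  step 1 (a): ∅  — Q cannot continue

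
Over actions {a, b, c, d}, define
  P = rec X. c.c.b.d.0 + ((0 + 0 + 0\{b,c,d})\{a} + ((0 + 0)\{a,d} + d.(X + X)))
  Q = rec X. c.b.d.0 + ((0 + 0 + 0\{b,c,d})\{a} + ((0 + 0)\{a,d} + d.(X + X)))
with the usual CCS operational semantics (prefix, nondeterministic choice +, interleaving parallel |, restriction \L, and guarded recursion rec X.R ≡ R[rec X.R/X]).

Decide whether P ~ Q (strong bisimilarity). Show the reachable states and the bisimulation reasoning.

P's transition system — 6 states:
  p0 = rec X. c.c.b.d.0 + ((0 + 0 + 0\{b,c,d})\{a} + ((0 + 0)\{a,d} + d.(X + X))) → ··c··> p1, ··d··> p2
  p1 = c.b.d.0 → ··c··> p3
  p2 = (rec X. c.c.b.d.0 + ((0 + 0 + 0\{b,c,d})\{a} + ((0 + 0)\{a,d} + d.(X + X)))) + (rec X. c.c.b.d.0 + ((0 + 0 + 0\{b,c,d})\{a} + ((0 + 0)\{a,d} + d.(X + X)))) → ··c··> p1, ··d··> p2
  p3 = b.d.0 → ··b··> p4
  p4 = d.0 → ··d··> p5
  p5 = 0 → stopped
Q's transition system — 5 states:
  q0 = rec X. c.b.d.0 + ((0 + 0 + 0\{b,c,d})\{a} + ((0 + 0)\{a,d} + d.(X + X))) → ··c··> q1, ··d··> q2
  q1 = b.d.0 → ··b··> q3
  q2 = (rec X. c.b.d.0 + ((0 + 0 + 0\{b,c,d})\{a} + ((0 + 0)\{a,d} + d.(X + X)))) + (rec X. c.b.d.0 + ((0 + 0 + 0\{b,c,d})\{a} + ((0 + 0)\{a,d} + d.(X + X)))) → ··c··> q1, ··d··> q2
  q3 = d.0 → ··d··> q4
  q4 = 0 → stopped
Coarsest stable partition (strong bisimilarity classes):
  B0 = {p0, p2}
  B1 = {p1}
  B2 = {p3, q1}
  B3 = {p4, q3}
  B4 = {p5, q4}
  B5 = {q0, q2}
p0 ∈ B0, q0 ∈ B5 → different blocks

P ≁ Q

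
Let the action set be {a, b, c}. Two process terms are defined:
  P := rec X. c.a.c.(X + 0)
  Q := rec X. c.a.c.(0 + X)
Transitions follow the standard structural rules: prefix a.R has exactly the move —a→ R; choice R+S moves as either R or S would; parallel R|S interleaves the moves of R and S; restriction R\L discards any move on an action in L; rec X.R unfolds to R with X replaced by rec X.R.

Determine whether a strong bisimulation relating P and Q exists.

P ~ Q

P's transition system — 4 states:
  u0 = rec X. c.a.c.(X + 0) has moves -c-> u1
  u1 = a.c.((rec X. c.a.c.(X + 0)) + 0) has moves -a-> u2
  u2 = c.((rec X. c.a.c.(X + 0)) + 0) has moves -c-> u3
  u3 = (rec X. c.a.c.(X + 0)) + 0 has moves -c-> u1
Q's transition system — 4 states:
  v0 = rec X. c.a.c.(0 + X) has moves -c-> v1
  v1 = a.c.(0 + (rec X. c.a.c.(0 + X))) has moves -a-> v2
  v2 = c.(0 + (rec X. c.a.c.(0 + X))) has moves -c-> v3
  v3 = 0 + (rec X. c.a.c.(0 + X)) has moves -c-> v1
Bisimilarity quotient blocks:
  B0 = {u0, u3, v0, v3}
  B1 = {u1, v1}
  B2 = {u2, v2}
u0 ∈ B0, v0 ∈ B0 → same block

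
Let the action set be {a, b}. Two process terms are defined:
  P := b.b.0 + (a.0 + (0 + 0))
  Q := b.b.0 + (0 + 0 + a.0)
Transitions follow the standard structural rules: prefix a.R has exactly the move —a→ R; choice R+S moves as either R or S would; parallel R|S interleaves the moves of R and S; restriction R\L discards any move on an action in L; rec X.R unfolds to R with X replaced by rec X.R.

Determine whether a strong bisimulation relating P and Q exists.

YES

Reachable graph of P (3 states):
  m0 = b.b.0 + (a.0 + (0 + 0)) has moves -a-> m1, -b-> m2
  m1 = 0 has moves ·
  m2 = b.0 has moves -b-> m1
Reachable graph of Q (3 states):
  n0 = b.b.0 + (0 + 0 + a.0) has moves -a-> n1, -b-> n2
  n1 = 0 has moves ·
  n2 = b.0 has moves -b-> n1
Coarsest stable partition (strong bisimilarity classes):
  B0 = {m0, n0}
  B1 = {m1, n1}
  B2 = {m2, n2}
m0 ∈ B0, n0 ∈ B0 → same block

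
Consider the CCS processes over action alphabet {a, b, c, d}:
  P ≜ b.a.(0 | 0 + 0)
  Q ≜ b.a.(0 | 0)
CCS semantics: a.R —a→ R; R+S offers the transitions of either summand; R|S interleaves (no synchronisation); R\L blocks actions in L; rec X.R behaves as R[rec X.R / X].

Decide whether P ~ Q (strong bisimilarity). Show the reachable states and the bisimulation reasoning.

YES

LTS(P): 3 reachable states
  u0 = b.a.(0 | 0 + 0) | --b--▸ u1
  u1 = a.(0 | 0 + 0) | --a--▸ u2
  u2 = 0 | 0 + 0 | ·
LTS(Q): 3 reachable states
  v0 = b.a.(0 | 0) | --b--▸ v1
  v1 = a.(0 | 0) | --a--▸ v2
  v2 = 0 | 0 | ·
Bisimilarity quotient blocks:
  B0 = {u0, v0}
  B1 = {u1, v1}
  B2 = {u2, v2}
u0 ∈ B0, v0 ∈ B0 → same block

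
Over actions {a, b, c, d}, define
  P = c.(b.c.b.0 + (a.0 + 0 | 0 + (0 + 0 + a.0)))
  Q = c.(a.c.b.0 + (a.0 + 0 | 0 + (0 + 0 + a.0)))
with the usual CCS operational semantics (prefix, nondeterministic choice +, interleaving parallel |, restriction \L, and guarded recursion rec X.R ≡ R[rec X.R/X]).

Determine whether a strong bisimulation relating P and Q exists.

not bisimilar

LTS(P): 5 reachable states
  u0 = c.(b.c.b.0 + (a.0 + 0 | 0 + (0 + 0 + a.0))) | =c=> u1
  u1 = b.c.b.0 + (a.0 + 0 | 0 + (0 + 0 + a.0)) | =a=> u2, =b=> u3
  u2 = 0 | deadlocked
  u3 = c.b.0 | =c=> u4
  u4 = b.0 | =b=> u2
LTS(Q): 5 reachable states
  v0 = c.(a.c.b.0 + (a.0 + 0 | 0 + (0 + 0 + a.0))) | =c=> v1
  v1 = a.c.b.0 + (a.0 + 0 | 0 + (0 + 0 + a.0)) | =a=> v2, =a=> v3
  v2 = 0 | deadlocked
  v3 = c.b.0 | =c=> v4
  v4 = b.0 | =b=> v2
Bisimilarity quotient blocks:
  B0 = {u0}
  B1 = {u1}
  B2 = {u2, v2}
  B3 = {u3, v3}
  B4 = {u4, v4}
  B5 = {v0}
  B6 = {v1}
u0 ∈ B0, v0 ∈ B5 → different blocks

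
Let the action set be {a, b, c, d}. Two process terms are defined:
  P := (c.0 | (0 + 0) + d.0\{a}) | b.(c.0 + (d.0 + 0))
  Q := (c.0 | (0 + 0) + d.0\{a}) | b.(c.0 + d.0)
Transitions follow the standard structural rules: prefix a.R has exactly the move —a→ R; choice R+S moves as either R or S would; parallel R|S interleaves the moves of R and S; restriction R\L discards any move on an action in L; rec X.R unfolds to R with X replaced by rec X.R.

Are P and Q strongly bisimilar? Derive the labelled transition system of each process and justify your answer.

P ~ Q

Reachable graph of P (9 states):
  p0 = (c.0 | (0 + 0) + d.0\{a}) | b.(c.0 + (d.0 + 0)) :: ··b··> p1, ··c··> p2, ··d··> p3
  p1 = (c.0 | (0 + 0) + d.0\{a}) | (c.0 + (d.0 + 0)) :: ··c··> p4, ··c··> p5, ··d··> p4, ··d··> p6
  p2 = 0 | (0 + 0) | b.(c.0 + (d.0 + 0)) :: ··b··> p5
  p3 = 0\{a} | b.(c.0 + (d.0 + 0)) :: ··b··> p6
  p4 = (c.0 | (0 + 0) + d.0\{a}) | 0 :: ··c··> p7, ··d··> p8
  p5 = 0 | (0 + 0) | (c.0 + (d.0 + 0)) :: ··c··> p7, ··d··> p7
  p6 = 0\{a} | (c.0 + (d.0 + 0)) :: ··c··> p8, ··d··> p8
  p7 = 0 | (0 + 0) | 0 :: stopped
  p8 = 0\{a} | 0 :: stopped
Reachable graph of Q (9 states):
  q0 = (c.0 | (0 + 0) + d.0\{a}) | b.(c.0 + d.0) :: ··b··> q1, ··c··> q2, ··d··> q3
  q1 = (c.0 | (0 + 0) + d.0\{a}) | (c.0 + d.0) :: ··c··> q4, ··c··> q5, ··d··> q4, ··d··> q6
  q2 = 0 | (0 + 0) | b.(c.0 + d.0) :: ··b··> q5
  q3 = 0\{a} | b.(c.0 + d.0) :: ··b··> q6
  q4 = (c.0 | (0 + 0) + d.0\{a}) | 0 :: ··c··> q7, ··d··> q8
  q5 = 0 | (0 + 0) | (c.0 + d.0) :: ··c··> q7, ··d··> q7
  q6 = 0\{a} | (c.0 + d.0) :: ··c··> q8, ··d··> q8
  q7 = 0 | (0 + 0) | 0 :: stopped
  q8 = 0\{a} | 0 :: stopped
Partition-refinement fixed point:
  B0 = {p0, q0}
  B1 = {p2, p3, q2, q3}
  B2 = {p4, p5, p6, q4, q5, q6}
  B3 = {p7, p8, q7, q8}
  B4 = {p1, q1}
p0 ∈ B0, q0 ∈ B0 → same block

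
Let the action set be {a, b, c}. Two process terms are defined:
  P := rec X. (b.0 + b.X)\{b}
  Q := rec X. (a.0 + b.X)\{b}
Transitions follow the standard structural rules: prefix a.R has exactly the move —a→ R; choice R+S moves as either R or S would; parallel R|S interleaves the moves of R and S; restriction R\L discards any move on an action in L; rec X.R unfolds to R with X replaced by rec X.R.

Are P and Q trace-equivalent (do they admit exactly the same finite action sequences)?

Reachable graph of P (1 states):
  p0 = rec X. (b.0 + b.X)\{b} ⊢ ∅
Reachable graph of Q (2 states):
  q0 = rec X. (a.0 + b.X)\{b} ⊢ —a→ q1
  q1 = 0\{b} ⊢ ∅
Executing a from Q (initial set {q0}):
  [1] a ⇒ {q1}
  ✓ Q
Executing a from P (initial set {p0}):
  [1] a ⇒ ∅  — P cannot continue

trace-distinct — witness ⟨a⟩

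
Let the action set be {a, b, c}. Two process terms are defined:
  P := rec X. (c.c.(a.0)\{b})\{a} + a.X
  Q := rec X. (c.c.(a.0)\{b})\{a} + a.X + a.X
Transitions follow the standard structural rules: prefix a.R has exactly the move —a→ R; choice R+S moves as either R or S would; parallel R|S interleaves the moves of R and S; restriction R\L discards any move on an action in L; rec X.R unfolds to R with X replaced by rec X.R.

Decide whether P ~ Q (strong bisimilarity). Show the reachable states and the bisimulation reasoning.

P ~ Q

P's transition system — 3 states:
  s0 = rec X. (c.c.(a.0)\{b})\{a} + a.X ⊢ --a--▸ s0, --c--▸ s1
  s1 = (c.(a.0)\{b})\{a} ⊢ --c--▸ s2
  s2 = (a.0)\{b}\{a} ⊢ (no moves)
Q's transition system — 3 states:
  t0 = rec X. (c.c.(a.0)\{b})\{a} + a.X + a.X ⊢ --a--▸ t0, --c--▸ t1
  t1 = (c.(a.0)\{b})\{a} ⊢ --c--▸ t2
  t2 = (a.0)\{b}\{a} ⊢ (no moves)
Bisimilarity quotient blocks:
  B0 = {s0, t0}
  B1 = {s1, t1}
  B2 = {s2, t2}
s0 ∈ B0, t0 ∈ B0 → same block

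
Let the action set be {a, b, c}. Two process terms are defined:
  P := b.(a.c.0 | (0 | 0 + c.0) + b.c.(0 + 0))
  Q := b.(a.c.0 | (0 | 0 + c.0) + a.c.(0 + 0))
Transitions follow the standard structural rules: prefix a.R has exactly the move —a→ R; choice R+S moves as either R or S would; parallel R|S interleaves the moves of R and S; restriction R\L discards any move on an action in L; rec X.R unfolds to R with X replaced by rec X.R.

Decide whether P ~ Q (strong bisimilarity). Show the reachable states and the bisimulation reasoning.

NO

LTS(P): 9 reachable states
  s0 = b.(a.c.0 | (0 | 0 + c.0) + b.c.(0 + 0)) | —b→ s1
  s1 = a.c.0 | (0 | 0 + c.0) + b.c.(0 + 0) | —a→ s2, —b→ s3, —c→ s4
  s2 = c.0 | (0 | 0 + c.0) | —c→ s5, —c→ s6
  s3 = c.(0 + 0) | —c→ s7
  s4 = a.c.0 | 0 | —a→ s6
  s5 = 0 | (0 | 0 + c.0) | —c→ s8
  s6 = c.0 | 0 | —c→ s8
  s7 = 0 + 0 | stopped
  s8 = 0 | 0 | stopped
LTS(Q): 9 reachable states
  t0 = b.(a.c.0 | (0 | 0 + c.0) + a.c.(0 + 0)) | —b→ t1
  t1 = a.c.0 | (0 | 0 + c.0) + a.c.(0 + 0) | —a→ t2, —a→ t3, —c→ t4
  t2 = c.(0 + 0) | —c→ t5
  t3 = c.0 | (0 | 0 + c.0) | —c→ t6, —c→ t7
  t4 = a.c.0 | 0 | —a→ t7
  t5 = 0 + 0 | stopped
  t6 = 0 | (0 | 0 + c.0) | —c→ t8
  t7 = c.0 | 0 | —c→ t8
  t8 = 0 | 0 | stopped
Partition-refinement fixed point:
  B0 = {s0}
  B1 = {s1}
  B2 = {s3, s5, s6, t2, t6, t7}
  B3 = {s7, s8, t5, t8}
  B4 = {s4, t4}
  B5 = {s2, t3}
  B6 = {t0}
  B7 = {t1}
s0 ∈ B0, t0 ∈ B6 → different blocks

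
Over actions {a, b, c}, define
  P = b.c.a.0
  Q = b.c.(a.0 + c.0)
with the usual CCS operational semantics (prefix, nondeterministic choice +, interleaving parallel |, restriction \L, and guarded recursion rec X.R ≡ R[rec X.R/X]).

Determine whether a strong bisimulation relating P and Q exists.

P ≁ Q

LTS(P): 4 reachable states
  u0 = b.c.a.0 | --b--▸ u1
  u1 = c.a.0 | --c--▸ u2
  u2 = a.0 | --a--▸ u3
  u3 = 0 | (no moves)
LTS(Q): 4 reachable states
  v0 = b.c.(a.0 + c.0) | --b--▸ v1
  v1 = c.(a.0 + c.0) | --c--▸ v2
  v2 = a.0 + c.0 | --a--▸ v3, --c--▸ v3
  v3 = 0 | (no moves)
Coarsest stable partition (strong bisimilarity classes):
  B0 = {u0}
  B1 = {u1}
  B2 = {u2}
  B3 = {u3, v3}
  B4 = {v0}
  B5 = {v1}
  B6 = {v2}
u0 ∈ B0, v0 ∈ B4 → different blocks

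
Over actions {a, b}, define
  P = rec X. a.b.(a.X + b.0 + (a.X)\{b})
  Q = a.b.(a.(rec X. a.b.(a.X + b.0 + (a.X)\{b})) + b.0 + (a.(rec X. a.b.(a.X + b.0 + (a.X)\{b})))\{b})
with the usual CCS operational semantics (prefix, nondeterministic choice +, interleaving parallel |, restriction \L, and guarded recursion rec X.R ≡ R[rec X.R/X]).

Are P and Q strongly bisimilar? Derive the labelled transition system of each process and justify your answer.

LTS(P): 6 reachable states
  m0 = rec X. a.b.(a.X + b.0 + (a.X)\{b}) :: =a=> m1
  m1 = b.(a.(rec X. a.b.(a.X + b.0 + (a.X)\{b})) + b.0 + (a.(rec X. a.b.(a.X + b.0 + (a.X)\{b})))\{b}) :: =b=> m2
  m2 = a.(rec X. a.b.(a.X + b.0 + (a.X)\{b})) + b.0 + (a.(rec X. a.b.(a.X + b.0 + (a.X)\{b})))\{b} :: =a=> m0, =a=> m3, =b=> m4
  m3 = (rec X. a.b.(a.X + b.0 + (a.X)\{b}))\{b} :: =a=> m5
  m4 = 0 :: (no moves)
  m5 = (b.(a.(rec X. a.b.(a.X + b.0 + (a.X)\{b})) + b.0 + (a.(rec X. a.b.(a.X + b.0 + (a.X)\{b})))\{b}))\{b} :: (no moves)
LTS(Q): 7 reachable states
  n0 = a.b.(a.(rec X. a.b.(a.X + b.0 + (a.X)\{b})) + b.0 + (a.(rec X. a.b.(a.X + b.0 + (a.X)\{b})))\{b}) :: =a=> n1
  n1 = b.(a.(rec X. a.b.(a.X + b.0 + (a.X)\{b})) + b.0 + (a.(rec X. a.b.(a.X + b.0 + (a.X)\{b})))\{b}) :: =b=> n2
  n2 = a.(rec X. a.b.(a.X + b.0 + (a.X)\{b})) + b.0 + (a.(rec X. a.b.(a.X + b.0 + (a.X)\{b})))\{b} :: =a=> n3, =a=> n4, =b=> n5
  n3 = (rec X. a.b.(a.X + b.0 + (a.X)\{b}))\{b} :: =a=> n6
  n4 = rec X. a.b.(a.X + b.0 + (a.X)\{b}) :: =a=> n1
  n5 = 0 :: (no moves)
  n6 = (b.(a.(rec X. a.b.(a.X + b.0 + (a.X)\{b})) + b.0 + (a.(rec X. a.b.(a.X + b.0 + (a.X)\{b})))\{b}))\{b} :: (no moves)
Coarsest stable partition (strong bisimilarity classes):
  B0 = {m0, n0, n4}
  B1 = {m1, n1}
  B2 = {m2, n2}
  B3 = {m3, n3}
  B4 = {m4, m5, n5, n6}
m0 ∈ B0, n0 ∈ B0 → same block

bisimilar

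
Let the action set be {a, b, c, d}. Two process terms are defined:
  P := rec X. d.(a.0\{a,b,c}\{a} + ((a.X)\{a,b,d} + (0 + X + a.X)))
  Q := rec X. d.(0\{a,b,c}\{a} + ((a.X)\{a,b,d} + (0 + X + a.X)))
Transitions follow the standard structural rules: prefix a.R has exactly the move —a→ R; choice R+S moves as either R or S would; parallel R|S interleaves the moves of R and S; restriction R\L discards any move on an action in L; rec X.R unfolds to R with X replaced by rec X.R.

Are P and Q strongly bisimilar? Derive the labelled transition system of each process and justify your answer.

not bisimilar

LTS(P): 3 reachable states
  s0 = rec X. d.(a.0\{a,b,c}\{a} + ((a.X)\{a,b,d} + (0 + X + a.X))) ⊢ -d-> s1
  s1 = a.0\{a,b,c}\{a} + ((a.(rec X. d.(a.0\{a,b,c}\{a} + ((a.X)\{a,b,d} + (0 + X + a.X)))))\{a,b,d} + (0 + (rec X. d.(a.0\{a,b,c}\{a} + ((a.X)\{a,b,d} + (0 + X + a.X)))) + a.(rec X. d.(a.0\{a,b,c}\{a} + ((a.X)\{a,b,d} + (0 + X + a.X)))))) ⊢ -a-> s0, -a-> s2, -d-> s1
  s2 = 0\{a,b,c}\{a} ⊢ ·
LTS(Q): 2 reachable states
  t0 = rec X. d.(0\{a,b,c}\{a} + ((a.X)\{a,b,d} + (0 + X + a.X))) ⊢ -d-> t1
  t1 = 0\{a,b,c}\{a} + ((a.(rec X. d.(0\{a,b,c}\{a} + ((a.X)\{a,b,d} + (0 + X + a.X)))))\{a,b,d} + (0 + (rec X. d.(0\{a,b,c}\{a} + ((a.X)\{a,b,d} + (0 + X + a.X)))) + a.(rec X. d.(0\{a,b,c}\{a} + ((a.X)\{a,b,d} + (0 + X + a.X)))))) ⊢ -a-> t0, -d-> t1
Coarsest stable partition (strong bisimilarity classes):
  B0 = {s0}
  B1 = {s1}
  B2 = {s2}
  B3 = {t0}
  B4 = {t1}
s0 ∈ B0, t0 ∈ B3 → different blocks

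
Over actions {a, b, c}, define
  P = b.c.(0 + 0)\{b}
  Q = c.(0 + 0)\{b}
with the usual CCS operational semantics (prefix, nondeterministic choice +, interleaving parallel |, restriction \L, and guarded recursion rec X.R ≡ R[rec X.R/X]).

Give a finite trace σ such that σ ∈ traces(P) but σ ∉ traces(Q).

b

LTS(P): 3 reachable states
  m0 = b.c.(0 + 0)\{b} ⊢ ··b··> m1
  m1 = c.(0 + 0)\{b} ⊢ ··c··> m2
  m2 = (0 + 0)\{b} ⊢ stopped
LTS(Q): 2 reachable states
  n0 = c.(0 + 0)\{b} ⊢ ··c··> n1
  n1 = (0 + 0)\{b} ⊢ stopped
Executing b from P (initial set {m0}):
  step 1 (b): {m1}
  P completes σ.
Executing b from Q (initial set {n0}):
  step 1 (b): no successor for Q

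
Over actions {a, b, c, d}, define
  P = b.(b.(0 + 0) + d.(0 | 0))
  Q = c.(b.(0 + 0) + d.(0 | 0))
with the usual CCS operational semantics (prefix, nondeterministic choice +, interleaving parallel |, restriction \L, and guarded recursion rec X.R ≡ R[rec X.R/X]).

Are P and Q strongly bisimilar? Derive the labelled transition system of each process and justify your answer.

Reachable graph of P (4 states):
  p0 = b.(b.(0 + 0) + d.(0 | 0)) has moves --b--▸ p1
  p1 = b.(0 + 0) + d.(0 | 0) has moves --b--▸ p2, --d--▸ p3
  p2 = 0 + 0 has moves ·
  p3 = 0 | 0 has moves ·
Reachable graph of Q (4 states):
  q0 = c.(b.(0 + 0) + d.(0 | 0)) has moves --c--▸ q1
  q1 = b.(0 + 0) + d.(0 | 0) has moves --b--▸ q2, --d--▸ q3
  q2 = 0 + 0 has moves ·
  q3 = 0 | 0 has moves ·
Coarsest stable partition (strong bisimilarity classes):
  B0 = {p0}
  B1 = {p1, q1}
  B2 = {p2, p3, q2, q3}
  B3 = {q0}
p0 ∈ B0, q0 ∈ B3 → different blocks

NO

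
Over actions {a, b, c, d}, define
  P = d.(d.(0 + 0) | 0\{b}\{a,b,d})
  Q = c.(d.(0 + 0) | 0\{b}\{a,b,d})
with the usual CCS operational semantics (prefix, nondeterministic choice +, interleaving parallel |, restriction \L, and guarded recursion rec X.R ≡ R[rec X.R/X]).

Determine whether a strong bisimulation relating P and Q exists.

P's transition system — 3 states:
  p0 = d.(d.(0 + 0) | 0\{b}\{a,b,d}) has moves --d--▸ p1
  p1 = d.(0 + 0) | 0\{b}\{a,b,d} has moves --d--▸ p2
  p2 = (0 + 0) | 0\{b}\{a,b,d} has moves ∅
Q's transition system — 3 states:
  q0 = c.(d.(0 + 0) | 0\{b}\{a,b,d}) has moves --c--▸ q1
  q1 = d.(0 + 0) | 0\{b}\{a,b,d} has moves --d--▸ q2
  q2 = (0 + 0) | 0\{b}\{a,b,d} has moves ∅
Bisimilarity quotient blocks:
  B0 = {p0}
  B1 = {p1, q1}
  B2 = {p2, q2}
  B3 = {q0}
p0 ∈ B0, q0 ∈ B3 → different blocks

not bisimilar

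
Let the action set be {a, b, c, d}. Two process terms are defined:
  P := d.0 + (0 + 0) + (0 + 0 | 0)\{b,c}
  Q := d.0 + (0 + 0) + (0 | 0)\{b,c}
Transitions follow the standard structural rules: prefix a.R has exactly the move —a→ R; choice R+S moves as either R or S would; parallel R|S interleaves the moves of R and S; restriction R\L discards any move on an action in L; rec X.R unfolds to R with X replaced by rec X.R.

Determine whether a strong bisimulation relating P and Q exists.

P ~ Q

P's transition system — 2 states:
  u0 = d.0 + (0 + 0) + (0 + 0 | 0)\{b,c} ⊢ ··d··> u1
  u1 = 0 ⊢ ∅
Q's transition system — 2 states:
  v0 = d.0 + (0 + 0) + (0 | 0)\{b,c} ⊢ ··d··> v1
  v1 = 0 ⊢ ∅
Coarsest stable partition (strong bisimilarity classes):
  B0 = {u0, v0}
  B1 = {u1, v1}
u0 ∈ B0, v0 ∈ B0 → same block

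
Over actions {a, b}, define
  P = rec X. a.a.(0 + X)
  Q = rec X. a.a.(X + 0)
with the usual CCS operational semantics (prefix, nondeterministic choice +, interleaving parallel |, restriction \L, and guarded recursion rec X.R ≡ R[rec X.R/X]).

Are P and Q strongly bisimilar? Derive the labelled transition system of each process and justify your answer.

LTS(P): 3 reachable states
  u0 = rec X. a.a.(0 + X) :: --a--▸ u1
  u1 = a.(0 + (rec X. a.a.(0 + X))) :: --a--▸ u2
  u2 = 0 + (rec X. a.a.(0 + X)) :: --a--▸ u1
LTS(Q): 3 reachable states
  v0 = rec X. a.a.(X + 0) :: --a--▸ v1
  v1 = a.((rec X. a.a.(X + 0)) + 0) :: --a--▸ v2
  v2 = (rec X. a.a.(X + 0)) + 0 :: --a--▸ v1
Coarsest stable partition (strong bisimilarity classes):
  B0 = {u0, u1, u2, v0, v1, v2}
u0 ∈ B0, v0 ∈ B0 → same block

bisimilar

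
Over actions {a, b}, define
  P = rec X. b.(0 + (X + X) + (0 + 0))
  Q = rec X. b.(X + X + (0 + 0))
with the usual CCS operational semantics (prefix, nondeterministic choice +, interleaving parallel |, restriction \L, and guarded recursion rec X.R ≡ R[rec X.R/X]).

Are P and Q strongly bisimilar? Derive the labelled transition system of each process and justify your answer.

P's transition system — 2 states:
  m0 = rec X. b.(0 + (X + X) + (0 + 0)) → --b--▸ m1
  m1 = 0 + ((rec X. b.(0 + (X + X) + (0 + 0))) + (rec X. b.(0 + (X + X) + (0 + 0)))) + (0 + 0) → --b--▸ m1
Q's transition system — 2 states:
  n0 = rec X. b.(X + X + (0 + 0)) → --b--▸ n1
  n1 = (rec X. b.(X + X + (0 + 0))) + (rec X. b.(X + X + (0 + 0))) + (0 + 0) → --b--▸ n1
Partition-refinement fixed point:
  B0 = {m0, m1, n0, n1}
m0 ∈ B0, n0 ∈ B0 → same block

bisimilar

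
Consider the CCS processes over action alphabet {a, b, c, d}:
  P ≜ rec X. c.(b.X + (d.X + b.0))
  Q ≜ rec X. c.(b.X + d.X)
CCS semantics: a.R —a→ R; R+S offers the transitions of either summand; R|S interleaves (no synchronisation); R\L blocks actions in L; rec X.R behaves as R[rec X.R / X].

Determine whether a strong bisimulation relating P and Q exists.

P's transition system — 3 states:
  u0 = rec X. c.(b.X + (d.X + b.0)) ⊢ —c→ u1
  u1 = b.(rec X. c.(b.X + (d.X + b.0))) + (d.(rec X. c.(b.X + (d.X + b.0))) + b.0) ⊢ —b→ u0, —b→ u2, —d→ u0
  u2 = 0 ⊢ deadlocked
Q's transition system — 2 states:
  v0 = rec X. c.(b.X + d.X) ⊢ —c→ v1
  v1 = b.(rec X. c.(b.X + d.X)) + d.(rec X. c.(b.X + d.X)) ⊢ —b→ v0, —d→ v0
Bisimilarity quotient blocks:
  B0 = {u0}
  B1 = {u1}
  B2 = {u2}
  B3 = {v0}
  B4 = {v1}
u0 ∈ B0, v0 ∈ B3 → different blocks

NO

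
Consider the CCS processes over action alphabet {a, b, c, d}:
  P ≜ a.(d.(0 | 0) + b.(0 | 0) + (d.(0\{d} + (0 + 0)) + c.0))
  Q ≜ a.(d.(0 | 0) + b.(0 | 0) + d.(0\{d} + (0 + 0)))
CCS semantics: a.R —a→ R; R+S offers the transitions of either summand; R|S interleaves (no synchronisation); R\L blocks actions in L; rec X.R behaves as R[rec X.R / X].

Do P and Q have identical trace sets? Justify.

traces(P) ≠ traces(Q) — witness ⟨ac⟩

LTS(P): 5 reachable states
  s0 = a.(d.(0 | 0) + b.(0 | 0) + (d.(0\{d} + (0 + 0)) + c.0)) → -a-> s1
  s1 = d.(0 | 0) + b.(0 | 0) + (d.(0\{d} + (0 + 0)) + c.0) → -b-> s2, -c-> s3, -d-> s2, -d-> s4
  s2 = 0 | 0 → deadlocked
  s3 = 0 → deadlocked
  s4 = 0\{d} + (0 + 0) → deadlocked
LTS(Q): 4 reachable states
  t0 = a.(d.(0 | 0) + b.(0 | 0) + d.(0\{d} + (0 + 0))) → -a-> t1
  t1 = d.(0 | 0) + b.(0 | 0) + d.(0\{d} + (0 + 0)) → -b-> t2, -d-> t2, -d-> t3
  t2 = 0 | 0 → deadlocked
  t3 = 0\{d} + (0 + 0) → deadlocked
Executing ac from P (initial set {s0}):
  after a @ step 1: {s1}
  after c @ step 2: {s3}
  P completes σ.
Executing ac from Q (initial set {t0}):
  after a @ step 1: {t1}
  after c @ step 2: ∅ (Q stuck)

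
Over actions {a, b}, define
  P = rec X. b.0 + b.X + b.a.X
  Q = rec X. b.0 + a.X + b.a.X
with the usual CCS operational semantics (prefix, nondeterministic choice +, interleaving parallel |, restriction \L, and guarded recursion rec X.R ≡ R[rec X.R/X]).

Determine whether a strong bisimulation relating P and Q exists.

P's transition system — 3 states:
  m0 = rec X. b.0 + b.X + b.a.X ⊢ ··b··> m0, ··b··> m1, ··b··> m2
  m1 = 0 ⊢ (no moves)
  m2 = a.(rec X. b.0 + b.X + b.a.X) ⊢ ··a··> m0
Q's transition system — 3 states:
  n0 = rec X. b.0 + a.X + b.a.X ⊢ ··a··> n0, ··b··> n1, ··b··> n2
  n1 = 0 ⊢ (no moves)
  n2 = a.(rec X. b.0 + a.X + b.a.X) ⊢ ··a··> n0
Coarsest stable partition (strong bisimilarity classes):
  B0 = {m0}
  B1 = {m2}
  B2 = {m1, n1}
  B3 = {n0}
  B4 = {n2}
m0 ∈ B0, n0 ∈ B3 → different blocks

not bisimilar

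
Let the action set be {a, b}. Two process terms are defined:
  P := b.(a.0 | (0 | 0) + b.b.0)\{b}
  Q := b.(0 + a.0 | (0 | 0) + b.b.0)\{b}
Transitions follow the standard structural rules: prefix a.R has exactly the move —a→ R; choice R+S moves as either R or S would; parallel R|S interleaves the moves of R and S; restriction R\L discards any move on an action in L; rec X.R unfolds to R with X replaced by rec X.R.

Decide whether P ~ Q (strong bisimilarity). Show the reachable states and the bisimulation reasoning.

P ~ Q

LTS(P): 3 reachable states
  u0 = b.(a.0 | (0 | 0) + b.b.0)\{b} ⊢ --b--▸ u1
  u1 = (a.0 | (0 | 0) + b.b.0)\{b} ⊢ --a--▸ u2
  u2 = (0 | (0 | 0))\{b} ⊢ deadlocked
LTS(Q): 3 reachable states
  v0 = b.(0 + a.0 | (0 | 0) + b.b.0)\{b} ⊢ --b--▸ v1
  v1 = (0 + a.0 | (0 | 0) + b.b.0)\{b} ⊢ --a--▸ v2
  v2 = (0 | (0 | 0))\{b} ⊢ deadlocked
Partition-refinement fixed point:
  B0 = {u0, v0}
  B1 = {u1, v1}
  B2 = {u2, v2}
u0 ∈ B0, v0 ∈ B0 → same block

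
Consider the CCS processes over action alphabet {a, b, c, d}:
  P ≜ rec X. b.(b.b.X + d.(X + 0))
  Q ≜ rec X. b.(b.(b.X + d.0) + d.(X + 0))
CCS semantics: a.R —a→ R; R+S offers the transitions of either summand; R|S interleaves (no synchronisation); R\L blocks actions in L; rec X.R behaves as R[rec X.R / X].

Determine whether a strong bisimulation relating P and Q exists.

LTS(P): 4 reachable states
  p0 = rec X. b.(b.b.X + d.(X + 0)) | --b--▸ p1
  p1 = b.b.(rec X. b.(b.b.X + d.(X + 0))) + d.((rec X. b.(b.b.X + d.(X + 0))) + 0) | --b--▸ p2, --d--▸ p3
  p2 = b.(rec X. b.(b.b.X + d.(X + 0))) | --b--▸ p0
  p3 = (rec X. b.(b.b.X + d.(X + 0))) + 0 | --b--▸ p1
LTS(Q): 5 reachable states
  q0 = rec X. b.(b.(b.X + d.0) + d.(X + 0)) | --b--▸ q1
  q1 = b.(b.(rec X. b.(b.(b.X + d.0) + d.(X + 0))) + d.0) + d.((rec X. b.(b.(b.X + d.0) + d.(X + 0))) + 0) | --b--▸ q2, --d--▸ q3
  q2 = b.(rec X. b.(b.(b.X + d.0) + d.(X + 0))) + d.0 | --b--▸ q0, --d--▸ q4
  q3 = (rec X. b.(b.(b.X + d.0) + d.(X + 0))) + 0 | --b--▸ q1
  q4 = 0 | deadlocked
Bisimilarity quotient blocks:
  B0 = {p0, p3}
  B1 = {p1}
  B2 = {p2}
  B3 = {q0, q3}
  B4 = {q1}
  B5 = {q2}
  B6 = {q4}
p0 ∈ B0, q0 ∈ B3 → different blocks

not bisimilar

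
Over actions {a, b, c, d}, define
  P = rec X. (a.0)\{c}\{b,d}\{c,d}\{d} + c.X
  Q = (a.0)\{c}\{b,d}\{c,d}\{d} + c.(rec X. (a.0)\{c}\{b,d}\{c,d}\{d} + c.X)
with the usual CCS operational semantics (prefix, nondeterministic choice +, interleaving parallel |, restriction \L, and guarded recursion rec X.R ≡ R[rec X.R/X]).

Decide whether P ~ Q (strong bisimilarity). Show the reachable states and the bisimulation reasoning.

bisimilar

LTS(P): 2 reachable states
  s0 = rec X. (a.0)\{c}\{b,d}\{c,d}\{d} + c.X | ··a··> s1, ··c··> s0
  s1 = 0\{c}\{b,d}\{c,d}\{d} | ·
LTS(Q): 3 reachable states
  t0 = (a.0)\{c}\{b,d}\{c,d}\{d} + c.(rec X. (a.0)\{c}\{b,d}\{c,d}\{d} + c.X) | ··a··> t1, ··c··> t2
  t1 = 0\{c}\{b,d}\{c,d}\{d} | ·
  t2 = rec X. (a.0)\{c}\{b,d}\{c,d}\{d} + c.X | ··a··> t1, ··c··> t2
Bisimilarity quotient blocks:
  B0 = {s0, t0, t2}
  B1 = {s1, t1}
s0 ∈ B0, t0 ∈ B0 → same block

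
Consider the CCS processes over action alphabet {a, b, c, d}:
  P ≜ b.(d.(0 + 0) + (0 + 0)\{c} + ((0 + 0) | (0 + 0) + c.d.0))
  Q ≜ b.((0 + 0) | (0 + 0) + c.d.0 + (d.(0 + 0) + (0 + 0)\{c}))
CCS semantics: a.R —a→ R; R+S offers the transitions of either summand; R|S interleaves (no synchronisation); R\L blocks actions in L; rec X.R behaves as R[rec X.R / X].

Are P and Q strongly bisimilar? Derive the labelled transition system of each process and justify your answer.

P ~ Q

LTS(P): 5 reachable states
  s0 = b.(d.(0 + 0) + (0 + 0)\{c} + ((0 + 0) | (0 + 0) + c.d.0)) ⊢ —b→ s1
  s1 = d.(0 + 0) + (0 + 0)\{c} + ((0 + 0) | (0 + 0) + c.d.0) ⊢ —c→ s2, —d→ s3
  s2 = d.0 ⊢ —d→ s4
  s3 = 0 + 0 ⊢ ∅
  s4 = 0 ⊢ ∅
LTS(Q): 5 reachable states
  t0 = b.((0 + 0) | (0 + 0) + c.d.0 + (d.(0 + 0) + (0 + 0)\{c})) ⊢ —b→ t1
  t1 = (0 + 0) | (0 + 0) + c.d.0 + (d.(0 + 0) + (0 + 0)\{c}) ⊢ —c→ t2, —d→ t3
  t2 = d.0 ⊢ —d→ t4
  t3 = 0 + 0 ⊢ ∅
  t4 = 0 ⊢ ∅
Partition-refinement fixed point:
  B0 = {s0, t0}
  B1 = {s1, t1}
  B2 = {s3, s4, t3, t4}
  B3 = {s2, t2}
s0 ∈ B0, t0 ∈ B0 → same block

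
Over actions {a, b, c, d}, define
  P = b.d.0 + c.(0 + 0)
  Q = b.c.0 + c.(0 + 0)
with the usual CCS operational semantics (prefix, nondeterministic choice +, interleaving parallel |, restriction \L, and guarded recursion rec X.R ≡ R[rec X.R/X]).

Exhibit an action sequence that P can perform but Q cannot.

P's transition system — 4 states:
  s0 = b.d.0 + c.(0 + 0) → =b=> s1, =c=> s2
  s1 = d.0 → =d=> s3
  s2 = 0 + 0 → (no moves)
  s3 = 0 → (no moves)
Q's transition system — 4 states:
  t0 = b.c.0 + c.(0 + 0) → =b=> t1, =c=> t2
  t1 = c.0 → =c=> t3
  t2 = 0 + 0 → (no moves)
  t3 = 0 → (no moves)
Run σ = ⟨bd⟩ on P: start {s0}
  after b @ step 1: {s1}
  after d @ step 2: {s3}
  ✓ P
Run σ = ⟨bd⟩ on Q: start {t0}
  after b @ step 1: {t1}
  after d @ step 2: no successor for Q

bd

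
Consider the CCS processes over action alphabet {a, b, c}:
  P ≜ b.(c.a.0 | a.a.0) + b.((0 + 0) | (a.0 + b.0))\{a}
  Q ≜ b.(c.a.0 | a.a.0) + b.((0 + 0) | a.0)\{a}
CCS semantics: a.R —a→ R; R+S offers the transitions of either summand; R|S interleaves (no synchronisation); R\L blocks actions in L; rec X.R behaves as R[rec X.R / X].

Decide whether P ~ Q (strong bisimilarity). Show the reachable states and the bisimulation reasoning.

P ≁ Q

LTS(P): 12 reachable states
  u0 = b.(c.a.0 | a.a.0) + b.((0 + 0) | (a.0 + b.0))\{a} ⊢ --b--▸ u1, --b--▸ u2
  u1 = ((0 + 0) | (a.0 + b.0))\{a} ⊢ --b--▸ u3
  u2 = c.a.0 | a.a.0 ⊢ --a--▸ u4, --c--▸ u5
  u3 = ((0 + 0) | 0)\{a} ⊢ ∅
  u4 = c.a.0 | a.0 ⊢ --a--▸ u6, --c--▸ u7
  u5 = a.0 | a.a.0 ⊢ --a--▸ u7, --a--▸ u8
  u6 = c.a.0 | 0 ⊢ --c--▸ u9
  u7 = a.0 | a.0 ⊢ --a--▸ u10, --a--▸ u9
  u8 = 0 | a.a.0 ⊢ --a--▸ u10
  u9 = a.0 | 0 ⊢ --a--▸ u11
  u10 = 0 | a.0 ⊢ --a--▸ u11
  u11 = 0 | 0 ⊢ ∅
LTS(Q): 11 reachable states
  v0 = b.(c.a.0 | a.a.0) + b.((0 + 0) | a.0)\{a} ⊢ --b--▸ v1, --b--▸ v2
  v1 = ((0 + 0) | a.0)\{a} ⊢ ∅
  v2 = c.a.0 | a.a.0 ⊢ --a--▸ v3, --c--▸ v4
  v3 = c.a.0 | a.0 ⊢ --a--▸ v5, --c--▸ v6
  v4 = a.0 | a.a.0 ⊢ --a--▸ v6, --a--▸ v7
  v5 = c.a.0 | 0 ⊢ --c--▸ v8
  v6 = a.0 | a.0 ⊢ --a--▸ v8, --a--▸ v9
  v7 = 0 | a.a.0 ⊢ --a--▸ v9
  v8 = a.0 | 0 ⊢ --a--▸ v10
  v9 = 0 | a.0 ⊢ --a--▸ v10
  v10 = 0 | 0 ⊢ ∅
Coarsest stable partition (strong bisimilarity classes):
  B0 = {u0}
  B1 = {u2, v2}
  B2 = {u4, v3}
  B3 = {u7, u8, v6, v7}
  B4 = {u10, u9, v8, v9}
  B5 = {u11, u3, v1, v10}
  B6 = {u6, v5}
  B7 = {u5, v4}
  B8 = {u1}
  B9 = {v0}
u0 ∈ B0, v0 ∈ B9 → different blocks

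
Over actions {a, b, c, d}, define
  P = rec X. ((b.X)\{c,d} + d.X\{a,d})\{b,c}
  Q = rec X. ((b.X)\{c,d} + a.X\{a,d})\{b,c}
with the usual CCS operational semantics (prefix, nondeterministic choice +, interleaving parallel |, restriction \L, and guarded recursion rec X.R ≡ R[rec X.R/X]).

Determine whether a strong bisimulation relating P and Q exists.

P's transition system — 2 states:
  u0 = rec X. ((b.X)\{c,d} + d.X\{a,d})\{b,c} → ··d··> u1
  u1 = (rec X. ((b.X)\{c,d} + d.X\{a,d})\{b,c})\{a,d}\{b,c} → deadlocked
Q's transition system — 2 states:
  v0 = rec X. ((b.X)\{c,d} + a.X\{a,d})\{b,c} → ··a··> v1
  v1 = (rec X. ((b.X)\{c,d} + a.X\{a,d})\{b,c})\{a,d}\{b,c} → deadlocked
Partition-refinement fixed point:
  B0 = {u0}
  B1 = {u1, v1}
  B2 = {v0}
u0 ∈ B0, v0 ∈ B2 → different blocks

NO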